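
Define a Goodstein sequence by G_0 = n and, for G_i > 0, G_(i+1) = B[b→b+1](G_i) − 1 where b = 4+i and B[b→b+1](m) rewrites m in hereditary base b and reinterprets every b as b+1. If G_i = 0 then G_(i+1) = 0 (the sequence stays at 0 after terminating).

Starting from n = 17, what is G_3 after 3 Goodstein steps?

step 0: 17 = 4^2 + 1; sub 5 for 4: 5^2 + 1; = 26; G_1 = 26−1 = 25
step 1: 25 = 5^2; sub 6 for 5: 6^2; = 36; G_2 = 36−1 = 35
step 2: 35 = 5·6 + 5; sub 7 for 6: 5·7 + 5; = 40; G_3 = 40−1 = 39

39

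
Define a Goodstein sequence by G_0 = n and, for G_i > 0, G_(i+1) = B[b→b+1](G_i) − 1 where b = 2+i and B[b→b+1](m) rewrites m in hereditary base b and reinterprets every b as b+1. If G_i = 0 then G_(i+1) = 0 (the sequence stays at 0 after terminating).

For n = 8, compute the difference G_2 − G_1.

i=0: 8 = 2^(2 + 1) (b=2); 2→3: 3^(3 + 1) = 81; 81−1 = 80
i=1: 80 = 2·3^3 + 2·3^2 + 2·3 + 2 (b=3); 3→4: 2·4^4 + 2·4^2 + 2·4 + 2 = 554; 554−1 = 553

473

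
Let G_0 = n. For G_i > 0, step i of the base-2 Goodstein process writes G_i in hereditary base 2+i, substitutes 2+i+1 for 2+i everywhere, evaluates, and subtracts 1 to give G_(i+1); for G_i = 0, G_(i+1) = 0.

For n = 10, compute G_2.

G_0 = 10. HB_2(10) = 2^(2 + 1) + 2. Bump = 84. G_1 = 83.
G_1 = 83. HB_3(83) = 3^(3 + 1) + 2. Bump = 1026. G_2 = 1025.

1025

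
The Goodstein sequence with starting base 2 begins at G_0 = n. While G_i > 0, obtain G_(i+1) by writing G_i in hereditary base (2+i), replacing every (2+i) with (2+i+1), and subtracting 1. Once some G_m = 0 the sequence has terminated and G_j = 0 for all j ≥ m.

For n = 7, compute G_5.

823543

base 2: 7 = 2^2 + 2 + 1; at 3: 3^3 + 3 + 1 = 31; next = 30
base 3: 30 = 3^3 + 3; at 4: 4^4 + 4 = 260; next = 259
base 4: 259 = 4^4 + 3; at 5: 5^5 + 3 = 3128; next = 3127
base 5: 3127 = 5^5 + 2; at 6: 6^6 + 2 = 46658; next = 46657
base 6: 46657 = 6^6 + 1; at 7: 7^7 + 1 = 823544; next = 823543
base 7: 823543 = 7^7; at 8: 8^8 = 16777216; next = 16777215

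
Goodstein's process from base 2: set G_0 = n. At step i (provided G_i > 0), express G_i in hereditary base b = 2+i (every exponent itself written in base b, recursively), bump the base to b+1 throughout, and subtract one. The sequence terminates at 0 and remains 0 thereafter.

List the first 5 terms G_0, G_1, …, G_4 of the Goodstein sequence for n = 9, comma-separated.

9, 81, 1023, 9842, 140743

9 —HB2→ 2^(2 + 1) + 1 —bump→ 3^(3 + 1) + 1 = 82 —(−1)→ 81
81 —HB3→ 3^(3 + 1) —bump→ 4^(4 + 1) = 1024 —(−1)→ 1023
1023 —HB4→ 3·4^4 + 3·4^3 + 3·4^2 + 3·4 + 3 —bump→ 3·5^5 + 3·5^3 + 3·5^2 + 3·5 + 3 = 9843 —(−1)→ 9842
9842 —HB5→ 3·5^5 + 3·5^3 + 3·5^2 + 3·5 + 2 —bump→ 3·6^6 + 3·6^3 + 3·6^2 + 3·6 + 2 = 140744 —(−1)→ 140743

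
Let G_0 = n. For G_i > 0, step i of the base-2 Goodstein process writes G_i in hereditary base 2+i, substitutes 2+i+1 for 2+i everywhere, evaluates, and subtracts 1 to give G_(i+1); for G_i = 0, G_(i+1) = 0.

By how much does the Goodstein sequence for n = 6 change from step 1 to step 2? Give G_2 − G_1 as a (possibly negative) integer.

228

step 0: 6 = 2^2 + 2; sub 3 for 2: 3^3 + 3; = 30; G_1 = 30−1 = 29
step 1: 29 = 3^3 + 2; sub 4 for 3: 4^4 + 2; = 258; G_2 = 258−1 = 257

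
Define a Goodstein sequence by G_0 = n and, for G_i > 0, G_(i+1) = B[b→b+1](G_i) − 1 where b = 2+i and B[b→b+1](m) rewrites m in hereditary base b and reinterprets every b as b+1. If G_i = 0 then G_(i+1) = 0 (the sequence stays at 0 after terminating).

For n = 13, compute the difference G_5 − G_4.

[0] 13 ≡ 2^(2 + 1) + 2^2 + 1 (base 2). Lift 3: 109. −1: 108.
[1] 108 ≡ 3^(3 + 1) + 3^3 (base 3). Lift 4: 1280. −1: 1279.
[2] 1279 ≡ 4^(4 + 1) + 3·4^3 + 3·4^2 + 3·4 + 3 (base 4). Lift 5: 16093. −1: 16092.
[3] 16092 ≡ 5^(5 + 1) + 3·5^3 + 3·5^2 + 3·5 + 2 (base 5). Lift 6: 280712. −1: 280711.
[4] 280711 ≡ 6^(6 + 1) + 3·6^3 + 3·6^2 + 3·6 + 1 (base 6). Lift 7: 5765999. −1: 5765998.

5485287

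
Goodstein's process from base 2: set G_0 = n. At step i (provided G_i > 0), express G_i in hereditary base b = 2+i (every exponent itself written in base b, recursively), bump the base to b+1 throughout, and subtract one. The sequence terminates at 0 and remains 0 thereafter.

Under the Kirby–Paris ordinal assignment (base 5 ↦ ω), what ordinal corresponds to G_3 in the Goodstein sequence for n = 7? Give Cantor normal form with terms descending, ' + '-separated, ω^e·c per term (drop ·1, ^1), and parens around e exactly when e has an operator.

ω^ω + 2

(0) 7|_2 = 2^2 + 2 + 1 ↦ 3^3 + 3 + 1|_3 = 31 ⇒ 30
(1) 30|_3 = 3^3 + 3 ↦ 4^4 + 4|_4 = 260 ⇒ 259
(2) 259|_4 = 4^4 + 3 ↦ 5^5 + 3|_5 = 3128 ⇒ 3127
(3) 3127|_5 = 5^5 + 2 ↦ 6^6 + 2|_6 = 46658 ⇒ 46657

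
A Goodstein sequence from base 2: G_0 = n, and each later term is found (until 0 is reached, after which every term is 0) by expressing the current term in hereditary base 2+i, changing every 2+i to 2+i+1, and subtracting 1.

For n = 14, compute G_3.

[0] 14 ≡ 2^(2 + 1) + 2^2 + 2 (base 2). Lift 3: 111. −1: 110.
[1] 110 ≡ 3^(3 + 1) + 3^3 + 2 (base 3). Lift 4: 1282. −1: 1281.
[2] 1281 ≡ 4^(4 + 1) + 4^4 + 1 (base 4). Lift 5: 18751. −1: 18750.
[3] 18750 ≡ 5^(5 + 1) + 5^5 (base 5). Lift 6: 326592. −1: 326591.

18750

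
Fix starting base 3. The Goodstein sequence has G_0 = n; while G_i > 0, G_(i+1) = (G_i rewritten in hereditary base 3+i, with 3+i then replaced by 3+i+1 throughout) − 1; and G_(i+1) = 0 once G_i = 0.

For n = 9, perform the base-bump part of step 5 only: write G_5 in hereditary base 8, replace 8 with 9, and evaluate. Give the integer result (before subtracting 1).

25

[0] 9 ≡ 3^2 (base 3). Lift 4: 16. −1: 15.
[1] 15 ≡ 3·4 + 3 (base 4). Lift 5: 18. −1: 17.
[2] 17 ≡ 3·5 + 2 (base 5). Lift 6: 20. −1: 19.
[3] 19 ≡ 3·6 + 1 (base 6). Lift 7: 22. −1: 21.
[4] 21 ≡ 3·7 (base 7). Lift 8: 24. −1: 23.
[5] 23 ≡ 2·8 + 7 (base 8). Lift 9: 25. −1: 24.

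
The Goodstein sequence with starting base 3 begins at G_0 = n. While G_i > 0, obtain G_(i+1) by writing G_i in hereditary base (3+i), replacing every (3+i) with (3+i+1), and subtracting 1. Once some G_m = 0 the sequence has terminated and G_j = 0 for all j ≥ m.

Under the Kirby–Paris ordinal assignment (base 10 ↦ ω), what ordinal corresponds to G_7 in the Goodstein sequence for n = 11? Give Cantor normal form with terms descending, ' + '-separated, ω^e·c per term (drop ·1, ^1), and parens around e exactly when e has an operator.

ω·5 + 1

(0) 11|_3 = 3^2 + 2 ↦ 4^2 + 2|_4 = 18 ⇒ 17
(1) 17|_4 = 4^2 + 1 ↦ 5^2 + 1|_5 = 26 ⇒ 25
(2) 25|_5 = 5^2 ↦ 6^2|_6 = 36 ⇒ 35
(3) 35|_6 = 5·6 + 5 ↦ 5·7 + 5|_7 = 40 ⇒ 39
(4) 39|_7 = 5·7 + 4 ↦ 5·8 + 4|_8 = 44 ⇒ 43
(5) 43|_8 = 5·8 + 3 ↦ 5·9 + 3|_9 = 48 ⇒ 47
(6) 47|_9 = 5·9 + 2 ↦ 5·10 + 2|_10 = 52 ⇒ 51
(7) 51|_10 = 5·10 + 1 ↦ 5·11 + 1|_11 = 56 ⇒ 55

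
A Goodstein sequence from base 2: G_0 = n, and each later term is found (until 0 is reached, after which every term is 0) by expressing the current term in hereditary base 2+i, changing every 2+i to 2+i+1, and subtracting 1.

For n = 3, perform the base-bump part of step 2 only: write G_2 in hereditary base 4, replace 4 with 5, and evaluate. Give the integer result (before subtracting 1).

3

G_0=3  [base 2] 2 + 1  →[2↦3]→  3 + 1 = 4  −1 ⇒ G_1=3
G_1=3  [base 3] 3  →[3↦4]→  4 = 4  −1 ⇒ G_2=3
G_2=3  [base 4] 3  →[4↦5]→  3 = 3  −1 ⇒ G_3=2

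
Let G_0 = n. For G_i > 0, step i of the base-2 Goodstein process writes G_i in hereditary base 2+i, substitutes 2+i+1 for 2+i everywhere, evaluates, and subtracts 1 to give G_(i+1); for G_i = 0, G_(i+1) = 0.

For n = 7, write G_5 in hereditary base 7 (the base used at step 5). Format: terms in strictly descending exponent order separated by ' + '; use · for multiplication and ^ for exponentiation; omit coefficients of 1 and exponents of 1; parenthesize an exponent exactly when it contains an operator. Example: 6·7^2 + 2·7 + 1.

step 0: 7 = 2^2 + 2 + 1; sub 3 for 2: 3^3 + 3 + 1; = 31; G_1 = 31−1 = 30
step 1: 30 = 3^3 + 3; sub 4 for 3: 4^4 + 4; = 260; G_2 = 260−1 = 259
step 2: 259 = 4^4 + 3; sub 5 for 4: 5^5 + 3; = 3128; G_3 = 3128−1 = 3127
step 3: 3127 = 5^5 + 2; sub 6 for 5: 6^6 + 2; = 46658; G_4 = 46658−1 = 46657
step 4: 46657 = 6^6 + 1; sub 7 for 6: 7^7 + 1; = 823544; G_5 = 823544−1 = 823543
step 5: 823543 = 7^7; sub 8 for 7: 8^8; = 16777216; G_6 = 16777216−1 = 16777215

7^7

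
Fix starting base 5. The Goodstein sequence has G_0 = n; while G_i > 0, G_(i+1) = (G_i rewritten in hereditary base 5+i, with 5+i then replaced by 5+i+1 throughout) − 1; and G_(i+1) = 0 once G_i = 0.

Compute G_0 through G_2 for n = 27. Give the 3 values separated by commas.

27, 37, 49

base 5: 27 = 5^2 + 2; at 6: 6^2 + 2 = 38; next = 37
base 6: 37 = 6^2 + 1; at 7: 7^2 + 1 = 50; next = 49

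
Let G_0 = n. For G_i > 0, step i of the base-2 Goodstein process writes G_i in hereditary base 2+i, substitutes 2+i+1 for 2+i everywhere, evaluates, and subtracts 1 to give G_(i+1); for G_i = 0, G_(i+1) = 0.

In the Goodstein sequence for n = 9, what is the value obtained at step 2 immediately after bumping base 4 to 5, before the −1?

G_0=9  [base 2] 2^(2 + 1) + 1  →[2↦3]→  3^(3 + 1) + 1 = 82  −1 ⇒ G_1=81
G_1=81  [base 3] 3^(3 + 1)  →[3↦4]→  4^(4 + 1) = 1024  −1 ⇒ G_2=1023
G_2=1023  [base 4] 3·4^4 + 3·4^3 + 3·4^2 + 3·4 + 3  →[4↦5]→  3·5^5 + 3·5^3 + 3·5^2 + 3·5 + 3 = 9843  −1 ⇒ G_3=9842

9843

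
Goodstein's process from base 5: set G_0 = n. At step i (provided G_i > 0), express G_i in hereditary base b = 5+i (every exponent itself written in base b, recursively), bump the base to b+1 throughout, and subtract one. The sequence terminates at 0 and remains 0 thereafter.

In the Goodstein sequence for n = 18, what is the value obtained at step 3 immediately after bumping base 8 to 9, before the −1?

27

step 0: 18 = 3·5 + 3; sub 6 for 5: 3·6 + 3; = 21; G_1 = 21−1 = 20
step 1: 20 = 3·6 + 2; sub 7 for 6: 3·7 + 2; = 23; G_2 = 23−1 = 22
step 2: 22 = 3·7 + 1; sub 8 for 7: 3·8 + 1; = 25; G_3 = 25−1 = 24
step 3: 24 = 3·8; sub 9 for 8: 3·9; = 27; G_4 = 27−1 = 26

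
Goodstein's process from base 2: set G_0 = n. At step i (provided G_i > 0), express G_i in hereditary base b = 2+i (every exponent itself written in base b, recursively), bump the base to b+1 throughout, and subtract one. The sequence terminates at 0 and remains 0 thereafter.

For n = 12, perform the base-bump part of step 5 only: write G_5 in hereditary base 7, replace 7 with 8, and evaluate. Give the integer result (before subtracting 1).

134217868

12 —HB2→ 2^(2 + 1) + 2^2 —bump→ 3^(3 + 1) + 3^3 = 108 —(−1)→ 107
107 —HB3→ 3^(3 + 1) + 2·3^2 + 2·3 + 2 —bump→ 4^(4 + 1) + 2·4^2 + 2·4 + 2 = 1066 —(−1)→ 1065
1065 —HB4→ 4^(4 + 1) + 2·4^2 + 2·4 + 1 —bump→ 5^(5 + 1) + 2·5^2 + 2·5 + 1 = 15686 —(−1)→ 15685
15685 —HB5→ 5^(5 + 1) + 2·5^2 + 2·5 —bump→ 6^(6 + 1) + 2·6^2 + 2·6 = 280020 —(−1)→ 280019
280019 —HB6→ 6^(6 + 1) + 2·6^2 + 6 + 5 —bump→ 7^(7 + 1) + 2·7^2 + 7 + 5 = 5764911 —(−1)→ 5764910
5764910 —HB7→ 7^(7 + 1) + 2·7^2 + 7 + 4 —bump→ 8^(8 + 1) + 2·8^2 + 8 + 4 = 134217868 —(−1)→ 134217867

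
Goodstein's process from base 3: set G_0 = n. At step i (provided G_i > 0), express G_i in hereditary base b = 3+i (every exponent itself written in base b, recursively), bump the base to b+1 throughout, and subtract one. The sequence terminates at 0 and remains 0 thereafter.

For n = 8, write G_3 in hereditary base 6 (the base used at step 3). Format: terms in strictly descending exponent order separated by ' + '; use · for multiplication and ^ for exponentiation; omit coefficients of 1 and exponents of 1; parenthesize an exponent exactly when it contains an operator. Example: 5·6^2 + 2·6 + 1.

(0) 8|_3 = 2·3 + 2 ↦ 2·4 + 2|_4 = 10 ⇒ 9
(1) 9|_4 = 2·4 + 1 ↦ 2·5 + 1|_5 = 11 ⇒ 10
(2) 10|_5 = 2·5 ↦ 2·6|_6 = 12 ⇒ 11

6 + 5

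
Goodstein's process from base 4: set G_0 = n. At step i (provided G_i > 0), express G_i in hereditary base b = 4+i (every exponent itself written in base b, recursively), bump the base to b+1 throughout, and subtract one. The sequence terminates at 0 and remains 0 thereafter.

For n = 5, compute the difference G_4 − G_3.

-1

step 0: 5 = 4 + 1; sub 5 for 4: 5 + 1; = 6; G_1 = 6−1 = 5
step 1: 5 = 5; sub 6 for 5: 6; = 6; G_2 = 6−1 = 5
step 2: 5 = 5; sub 7 for 6: 5; = 5; G_3 = 5−1 = 4
step 3: 4 = 4; sub 8 for 7: 4; = 4; G_4 = 4−1 = 3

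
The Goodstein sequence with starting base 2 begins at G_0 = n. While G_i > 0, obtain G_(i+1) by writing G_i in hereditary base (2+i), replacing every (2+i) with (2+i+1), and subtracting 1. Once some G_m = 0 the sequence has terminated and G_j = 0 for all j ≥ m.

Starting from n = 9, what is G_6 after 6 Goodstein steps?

50333399

[0] 9 ≡ 2^(2 + 1) + 1 (base 2). Lift 3: 82. −1: 81.
[1] 81 ≡ 3^(3 + 1) (base 3). Lift 4: 1024. −1: 1023.
[2] 1023 ≡ 3·4^4 + 3·4^3 + 3·4^2 + 3·4 + 3 (base 4). Lift 5: 9843. −1: 9842.
[3] 9842 ≡ 3·5^5 + 3·5^3 + 3·5^2 + 3·5 + 2 (base 5). Lift 6: 140744. −1: 140743.
[4] 140743 ≡ 3·6^6 + 3·6^3 + 3·6^2 + 3·6 + 1 (base 6). Lift 7: 2471827. −1: 2471826.
[5] 2471826 ≡ 3·7^7 + 3·7^3 + 3·7^2 + 3·7 (base 7). Lift 8: 50333400. −1: 50333399.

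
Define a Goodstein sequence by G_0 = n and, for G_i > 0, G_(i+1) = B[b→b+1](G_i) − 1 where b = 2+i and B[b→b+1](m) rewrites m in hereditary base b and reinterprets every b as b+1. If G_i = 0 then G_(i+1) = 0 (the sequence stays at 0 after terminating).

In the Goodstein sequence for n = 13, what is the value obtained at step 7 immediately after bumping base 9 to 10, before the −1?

100000003326

step 0: 13 = 2^(2 + 1) + 2^2 + 1; sub 3 for 2: 3^(3 + 1) + 3^3 + 1; = 109; G_1 = 109−1 = 108
step 1: 108 = 3^(3 + 1) + 3^3; sub 4 for 3: 4^(4 + 1) + 4^4; = 1280; G_2 = 1280−1 = 1279
step 2: 1279 = 4^(4 + 1) + 3·4^3 + 3·4^2 + 3·4 + 3; sub 5 for 4: 5^(5 + 1) + 3·5^3 + 3·5^2 + 3·5 + 3; = 16093; G_3 = 16093−1 = 16092
step 3: 16092 = 5^(5 + 1) + 3·5^3 + 3·5^2 + 3·5 + 2; sub 6 for 5: 6^(6 + 1) + 3·6^3 + 3·6^2 + 3·6 + 2; = 280712; G_4 = 280712−1 = 280711
step 4: 280711 = 6^(6 + 1) + 3·6^3 + 3·6^2 + 3·6 + 1; sub 7 for 6: 7^(7 + 1) + 3·7^3 + 3·7^2 + 3·7 + 1; = 5765999; G_5 = 5765999−1 = 5765998
step 5: 5765998 = 7^(7 + 1) + 3·7^3 + 3·7^2 + 3·7; sub 8 for 7: 8^(8 + 1) + 3·8^3 + 3·8^2 + 3·8; = 134219480; G_6 = 134219480−1 = 134219479
step 6: 134219479 = 8^(8 + 1) + 3·8^3 + 3·8^2 + 2·8 + 7; sub 9 for 8: 9^(9 + 1) + 3·9^3 + 3·9^2 + 2·9 + 7; = 3486786856; G_7 = 3486786856−1 = 3486786855
step 7: 3486786855 = 9^(9 + 1) + 3·9^3 + 3·9^2 + 2·9 + 6; sub 10 for 9: 10^(10 + 1) + 3·10^3 + 3·10^2 + 2·10 + 6; = 100000003326; G_8 = 100000003326−1 = 100000003325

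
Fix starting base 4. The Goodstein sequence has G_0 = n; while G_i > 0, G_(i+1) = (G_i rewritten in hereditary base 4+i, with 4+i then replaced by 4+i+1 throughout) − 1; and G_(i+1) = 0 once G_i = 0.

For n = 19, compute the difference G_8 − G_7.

6

19 —HB4→ 4^2 + 3 —bump→ 5^2 + 3 = 28 —(−1)→ 27
27 —HB5→ 5^2 + 2 —bump→ 6^2 + 2 = 38 —(−1)→ 37
37 —HB6→ 6^2 + 1 —bump→ 7^2 + 1 = 50 —(−1)→ 49
49 —HB7→ 7^2 —bump→ 8^2 = 64 —(−1)→ 63
63 —HB8→ 7·8 + 7 —bump→ 7·9 + 7 = 70 —(−1)→ 69
69 —HB9→ 7·9 + 6 —bump→ 7·10 + 6 = 76 —(−1)→ 75
75 —HB10→ 7·10 + 5 —bump→ 7·11 + 5 = 82 —(−1)→ 81
81 —HB11→ 7·11 + 4 —bump→ 7·12 + 4 = 88 —(−1)→ 87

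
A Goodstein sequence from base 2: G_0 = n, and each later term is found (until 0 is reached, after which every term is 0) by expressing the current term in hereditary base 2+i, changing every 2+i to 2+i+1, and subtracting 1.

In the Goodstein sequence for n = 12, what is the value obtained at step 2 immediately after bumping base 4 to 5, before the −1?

base 2: 12 = 2^(2 + 1) + 2^2; at 3: 3^(3 + 1) + 3^3 = 108; next = 107
base 3: 107 = 3^(3 + 1) + 2·3^2 + 2·3 + 2; at 4: 4^(4 + 1) + 2·4^2 + 2·4 + 2 = 1066; next = 1065
base 4: 1065 = 4^(4 + 1) + 2·4^2 + 2·4 + 1; at 5: 5^(5 + 1) + 2·5^2 + 2·5 + 1 = 15686; next = 15685

15686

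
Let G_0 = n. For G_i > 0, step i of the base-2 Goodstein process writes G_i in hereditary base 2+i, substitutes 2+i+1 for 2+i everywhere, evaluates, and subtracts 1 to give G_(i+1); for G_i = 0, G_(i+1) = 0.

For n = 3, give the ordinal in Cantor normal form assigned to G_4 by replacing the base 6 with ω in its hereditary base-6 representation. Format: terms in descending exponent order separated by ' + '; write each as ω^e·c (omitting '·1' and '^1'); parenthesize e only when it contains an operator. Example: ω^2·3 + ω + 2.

[0] 3 ≡ 2 + 1 (base 2). Lift 3: 4. −1: 3.
[1] 3 ≡ 3 (base 3). Lift 4: 4. −1: 3.
[2] 3 ≡ 3 (base 4). Lift 5: 3. −1: 2.
[3] 2 ≡ 2 (base 5). Lift 6: 2. −1: 1.
[4] 1 ≡ 1 (base 6). Lift 7: 1. −1: 0.

1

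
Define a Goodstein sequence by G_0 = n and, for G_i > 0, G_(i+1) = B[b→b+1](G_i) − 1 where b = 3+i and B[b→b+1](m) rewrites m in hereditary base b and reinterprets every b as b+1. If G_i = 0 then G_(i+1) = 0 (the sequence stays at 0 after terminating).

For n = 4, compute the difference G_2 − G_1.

step 0: 4 = 3 + 1; sub 4 for 3: 4 + 1; = 5; G_1 = 5−1 = 4
step 1: 4 = 4; sub 5 for 4: 5; = 5; G_2 = 5−1 = 4

0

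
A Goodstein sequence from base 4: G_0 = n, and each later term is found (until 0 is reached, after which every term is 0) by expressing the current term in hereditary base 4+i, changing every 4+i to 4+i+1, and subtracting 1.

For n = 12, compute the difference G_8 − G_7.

[0] 12 ≡ 3·4 (base 4). Lift 5: 15. −1: 14.
[1] 14 ≡ 2·5 + 4 (base 5). Lift 6: 16. −1: 15.
[2] 15 ≡ 2·6 + 3 (base 6). Lift 7: 17. −1: 16.
[3] 16 ≡ 2·7 + 2 (base 7). Lift 8: 18. −1: 17.
[4] 17 ≡ 2·8 + 1 (base 8). Lift 9: 19. −1: 18.
[5] 18 ≡ 2·9 (base 9). Lift 10: 20. −1: 19.
[6] 19 ≡ 10 + 9 (base 10). Lift 11: 20. −1: 19.
[7] 19 ≡ 11 + 8 (base 11). Lift 12: 20. −1: 19.

0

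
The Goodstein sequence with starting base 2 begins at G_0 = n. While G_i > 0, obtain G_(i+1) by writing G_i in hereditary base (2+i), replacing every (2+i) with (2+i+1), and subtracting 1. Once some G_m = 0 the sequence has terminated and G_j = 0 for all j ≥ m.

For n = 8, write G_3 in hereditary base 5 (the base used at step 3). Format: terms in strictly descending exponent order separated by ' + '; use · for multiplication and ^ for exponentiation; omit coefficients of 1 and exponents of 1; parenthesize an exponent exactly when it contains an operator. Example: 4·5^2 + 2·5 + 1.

2·5^5 + 2·5^2 + 2·5

base 2: 8 = 2^(2 + 1); at 3: 3^(3 + 1) = 81; next = 80
base 3: 80 = 2·3^3 + 2·3^2 + 2·3 + 2; at 4: 2·4^4 + 2·4^2 + 2·4 + 2 = 554; next = 553
base 4: 553 = 2·4^4 + 2·4^2 + 2·4 + 1; at 5: 2·5^5 + 2·5^2 + 2·5 + 1 = 6311; next = 6310
base 5: 6310 = 2·5^5 + 2·5^2 + 2·5; at 6: 2·6^6 + 2·6^2 + 2·6 = 93396; next = 93395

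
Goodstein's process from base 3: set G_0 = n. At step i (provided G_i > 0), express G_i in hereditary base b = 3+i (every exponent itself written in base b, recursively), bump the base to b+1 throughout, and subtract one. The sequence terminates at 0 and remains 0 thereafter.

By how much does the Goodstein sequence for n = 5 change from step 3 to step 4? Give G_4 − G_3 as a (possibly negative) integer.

5 —HB3→ 3 + 2 —bump→ 4 + 2 = 6 —(−1)→ 5
5 —HB4→ 4 + 1 —bump→ 5 + 1 = 6 —(−1)→ 5
5 —HB5→ 5 —bump→ 6 = 6 —(−1)→ 5
5 —HB6→ 5 —bump→ 5 = 5 —(−1)→ 4

-1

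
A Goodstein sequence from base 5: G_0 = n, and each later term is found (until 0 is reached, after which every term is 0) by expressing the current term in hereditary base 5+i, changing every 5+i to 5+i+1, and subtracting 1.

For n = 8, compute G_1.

base 5: 8 = 5 + 3; at 6: 6 + 3 = 9; next = 8
base 6: 8 = 6 + 2; at 7: 7 + 2 = 9; next = 8

8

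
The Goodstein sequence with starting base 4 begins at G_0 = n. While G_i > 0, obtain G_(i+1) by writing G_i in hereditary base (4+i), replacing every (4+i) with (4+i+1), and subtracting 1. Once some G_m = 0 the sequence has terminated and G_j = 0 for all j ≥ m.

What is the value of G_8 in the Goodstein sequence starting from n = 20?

115

G_0 = 20. HB_4(20) = 4^2 + 4. Bump = 30. G_1 = 29.
G_1 = 29. HB_5(29) = 5^2 + 4. Bump = 40. G_2 = 39.
G_2 = 39. HB_6(39) = 6^2 + 3. Bump = 52. G_3 = 51.
G_3 = 51. HB_7(51) = 7^2 + 2. Bump = 66. G_4 = 65.
G_4 = 65. HB_8(65) = 8^2 + 1. Bump = 82. G_5 = 81.
G_5 = 81. HB_9(81) = 9^2. Bump = 100. G_6 = 99.
G_6 = 99. HB_10(99) = 9·10 + 9. Bump = 108. G_7 = 107.
G_7 = 107. HB_11(107) = 9·11 + 8. Bump = 116. G_8 = 115.
G_8 = 115. HB_12(115) = 9·12 + 7. Bump = 124. G_9 = 123.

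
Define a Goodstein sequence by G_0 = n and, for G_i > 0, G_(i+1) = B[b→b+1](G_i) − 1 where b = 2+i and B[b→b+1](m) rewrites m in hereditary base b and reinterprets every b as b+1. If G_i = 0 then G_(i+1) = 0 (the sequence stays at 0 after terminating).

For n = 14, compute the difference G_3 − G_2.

17469

G_0=14  [base 2] 2^(2 + 1) + 2^2 + 2  →[2↦3]→  3^(3 + 1) + 3^3 + 3 = 111  −1 ⇒ G_1=110
G_1=110  [base 3] 3^(3 + 1) + 3^3 + 2  →[3↦4]→  4^(4 + 1) + 4^4 + 2 = 1282  −1 ⇒ G_2=1281
G_2=1281  [base 4] 4^(4 + 1) + 4^4 + 1  →[4↦5]→  5^(5 + 1) + 5^5 + 1 = 18751  −1 ⇒ G_3=18750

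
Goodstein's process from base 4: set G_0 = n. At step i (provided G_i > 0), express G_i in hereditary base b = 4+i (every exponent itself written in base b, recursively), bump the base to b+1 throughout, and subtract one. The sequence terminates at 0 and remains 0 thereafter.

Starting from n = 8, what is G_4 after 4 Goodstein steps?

G_0=8  [base 4] 2·4  →[4↦5]→  2·5 = 10  −1 ⇒ G_1=9
G_1=9  [base 5] 5 + 4  →[5↦6]→  6 + 4 = 10  −1 ⇒ G_2=9
G_2=9  [base 6] 6 + 3  →[6↦7]→  7 + 3 = 10  −1 ⇒ G_3=9
G_3=9  [base 7] 7 + 2  →[7↦8]→  8 + 2 = 10  −1 ⇒ G_4=9
G_4=9  [base 8] 8 + 1  →[8↦9]→  9 + 1 = 10  −1 ⇒ G_5=9

9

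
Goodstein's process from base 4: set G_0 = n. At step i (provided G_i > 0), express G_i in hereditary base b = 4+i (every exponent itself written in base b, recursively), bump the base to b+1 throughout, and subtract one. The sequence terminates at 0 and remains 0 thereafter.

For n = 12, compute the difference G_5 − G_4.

step 0: 12 = 3·4; sub 5 for 4: 3·5; = 15; G_1 = 15−1 = 14
step 1: 14 = 2·5 + 4; sub 6 for 5: 2·6 + 4; = 16; G_2 = 16−1 = 15
step 2: 15 = 2·6 + 3; sub 7 for 6: 2·7 + 3; = 17; G_3 = 17−1 = 16
step 3: 16 = 2·7 + 2; sub 8 for 7: 2·8 + 2; = 18; G_4 = 18−1 = 17
step 4: 17 = 2·8 + 1; sub 9 for 8: 2·9 + 1; = 19; G_5 = 19−1 = 18

1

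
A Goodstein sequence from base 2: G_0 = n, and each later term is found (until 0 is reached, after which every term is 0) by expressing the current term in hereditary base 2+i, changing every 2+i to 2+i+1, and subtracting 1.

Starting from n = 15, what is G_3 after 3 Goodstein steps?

G_0 = 15. HB_2(15) = 2^(2 + 1) + 2^2 + 2 + 1. Bump = 112. G_1 = 111.
G_1 = 111. HB_3(111) = 3^(3 + 1) + 3^3 + 3. Bump = 1284. G_2 = 1283.
G_2 = 1283. HB_4(1283) = 4^(4 + 1) + 4^4 + 3. Bump = 18753. G_3 = 18752.
G_3 = 18752. HB_5(18752) = 5^(5 + 1) + 5^5 + 2. Bump = 326594. G_4 = 326593.

18752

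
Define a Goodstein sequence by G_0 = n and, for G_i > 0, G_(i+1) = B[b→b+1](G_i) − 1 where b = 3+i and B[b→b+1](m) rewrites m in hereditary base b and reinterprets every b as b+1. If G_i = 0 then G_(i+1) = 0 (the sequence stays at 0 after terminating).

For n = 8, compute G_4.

(0) 8|_3 = 2·3 + 2 ↦ 2·4 + 2|_4 = 10 ⇒ 9
(1) 9|_4 = 2·4 + 1 ↦ 2·5 + 1|_5 = 11 ⇒ 10
(2) 10|_5 = 2·5 ↦ 2·6|_6 = 12 ⇒ 11
(3) 11|_6 = 6 + 5 ↦ 7 + 5|_7 = 12 ⇒ 11
(4) 11|_7 = 7 + 4 ↦ 8 + 4|_8 = 12 ⇒ 11

11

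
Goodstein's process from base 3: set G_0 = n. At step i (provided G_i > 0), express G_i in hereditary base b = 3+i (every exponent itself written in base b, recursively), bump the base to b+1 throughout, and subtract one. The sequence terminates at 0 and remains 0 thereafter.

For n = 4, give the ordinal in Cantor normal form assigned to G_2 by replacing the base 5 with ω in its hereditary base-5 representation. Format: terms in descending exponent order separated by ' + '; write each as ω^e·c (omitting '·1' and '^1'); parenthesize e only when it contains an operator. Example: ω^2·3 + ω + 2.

base 3: 4 = 3 + 1; at 4: 4 + 1 = 5; next = 4
base 4: 4 = 4; at 5: 5 = 5; next = 4

4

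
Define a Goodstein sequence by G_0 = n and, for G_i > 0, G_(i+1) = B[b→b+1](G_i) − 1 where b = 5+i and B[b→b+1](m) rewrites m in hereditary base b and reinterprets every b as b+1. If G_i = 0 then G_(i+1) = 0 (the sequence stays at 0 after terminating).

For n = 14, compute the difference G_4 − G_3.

G_0=14  [base 5] 2·5 + 4  →[5↦6]→  2·6 + 4 = 16  −1 ⇒ G_1=15
G_1=15  [base 6] 2·6 + 3  →[6↦7]→  2·7 + 3 = 17  −1 ⇒ G_2=16
G_2=16  [base 7] 2·7 + 2  →[7↦8]→  2·8 + 2 = 18  −1 ⇒ G_3=17
G_3=17  [base 8] 2·8 + 1  →[8↦9]→  2·9 + 1 = 19  −1 ⇒ G_4=18

1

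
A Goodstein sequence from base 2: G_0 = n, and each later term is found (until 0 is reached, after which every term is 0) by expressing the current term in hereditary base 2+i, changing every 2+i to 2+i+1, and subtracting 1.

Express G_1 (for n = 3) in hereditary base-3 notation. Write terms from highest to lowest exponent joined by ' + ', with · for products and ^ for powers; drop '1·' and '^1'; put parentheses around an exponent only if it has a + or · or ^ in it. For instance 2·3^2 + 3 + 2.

i=0: 3 = 2 + 1 (b=2); 2→3: 3 + 1 = 4; 4−1 = 3
i=1: 3 = 3 (b=3); 3→4: 4 = 4; 4−1 = 3

3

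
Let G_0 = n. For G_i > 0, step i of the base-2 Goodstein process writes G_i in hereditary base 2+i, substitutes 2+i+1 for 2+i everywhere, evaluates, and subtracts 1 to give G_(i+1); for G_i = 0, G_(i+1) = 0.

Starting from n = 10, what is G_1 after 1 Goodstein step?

83

10 —HB2→ 2^(2 + 1) + 2 —bump→ 3^(3 + 1) + 3 = 84 —(−1)→ 83
83 —HB3→ 3^(3 + 1) + 2 —bump→ 4^(4 + 1) + 2 = 1026 —(−1)→ 1025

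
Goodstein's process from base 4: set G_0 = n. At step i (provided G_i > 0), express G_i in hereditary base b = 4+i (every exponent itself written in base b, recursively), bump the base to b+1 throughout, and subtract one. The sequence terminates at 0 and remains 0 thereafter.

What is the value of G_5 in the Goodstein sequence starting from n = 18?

G_0 = 18. HB_4(18) = 4^2 + 2. Bump = 27. G_1 = 26.
G_1 = 26. HB_5(26) = 5^2 + 1. Bump = 37. G_2 = 36.
G_2 = 36. HB_6(36) = 6^2. Bump = 49. G_3 = 48.
G_3 = 48. HB_7(48) = 6·7 + 6. Bump = 54. G_4 = 53.
G_4 = 53. HB_8(53) = 6·8 + 5. Bump = 59. G_5 = 58.

58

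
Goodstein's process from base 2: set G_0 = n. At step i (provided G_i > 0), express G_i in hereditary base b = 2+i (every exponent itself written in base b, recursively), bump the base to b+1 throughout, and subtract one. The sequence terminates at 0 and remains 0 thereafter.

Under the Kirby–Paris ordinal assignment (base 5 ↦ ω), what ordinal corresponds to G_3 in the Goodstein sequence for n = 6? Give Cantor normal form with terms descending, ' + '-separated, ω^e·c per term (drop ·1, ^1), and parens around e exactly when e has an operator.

base 2: 6 = 2^2 + 2; at 3: 3^3 + 3 = 30; next = 29
base 3: 29 = 3^3 + 2; at 4: 4^4 + 2 = 258; next = 257
base 4: 257 = 4^4 + 1; at 5: 5^5 + 1 = 3126; next = 3125

ω^ω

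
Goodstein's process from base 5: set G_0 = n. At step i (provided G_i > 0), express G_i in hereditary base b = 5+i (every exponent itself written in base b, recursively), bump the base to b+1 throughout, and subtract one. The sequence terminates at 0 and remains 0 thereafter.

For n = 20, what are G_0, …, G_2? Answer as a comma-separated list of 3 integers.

(0) 20|_5 = 4·5 ↦ 4·6|_6 = 24 ⇒ 23
(1) 23|_6 = 3·6 + 5 ↦ 3·7 + 5|_7 = 26 ⇒ 25

20, 23, 25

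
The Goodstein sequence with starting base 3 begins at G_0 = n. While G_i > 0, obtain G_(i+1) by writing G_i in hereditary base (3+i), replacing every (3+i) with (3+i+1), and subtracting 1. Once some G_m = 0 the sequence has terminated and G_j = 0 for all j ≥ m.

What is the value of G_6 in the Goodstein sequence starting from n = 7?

7 —HB3→ 2·3 + 1 —bump→ 2·4 + 1 = 9 —(−1)→ 8
8 —HB4→ 2·4 —bump→ 2·5 = 10 —(−1)→ 9
9 —HB5→ 5 + 4 —bump→ 6 + 4 = 10 —(−1)→ 9
9 —HB6→ 6 + 3 —bump→ 7 + 3 = 10 —(−1)→ 9
9 —HB7→ 7 + 2 —bump→ 8 + 2 = 10 —(−1)→ 9
9 —HB8→ 8 + 1 —bump→ 9 + 1 = 10 —(−1)→ 9

9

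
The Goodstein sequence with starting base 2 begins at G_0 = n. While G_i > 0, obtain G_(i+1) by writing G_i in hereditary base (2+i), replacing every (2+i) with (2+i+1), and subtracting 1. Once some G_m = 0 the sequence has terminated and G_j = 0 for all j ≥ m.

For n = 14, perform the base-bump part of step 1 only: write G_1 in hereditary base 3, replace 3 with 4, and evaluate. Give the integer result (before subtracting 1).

(0) 14|_2 = 2^(2 + 1) + 2^2 + 2 ↦ 3^(3 + 1) + 3^3 + 3|_3 = 111 ⇒ 110
(1) 110|_3 = 3^(3 + 1) + 3^3 + 2 ↦ 4^(4 + 1) + 4^4 + 2|_4 = 1282 ⇒ 1281

1282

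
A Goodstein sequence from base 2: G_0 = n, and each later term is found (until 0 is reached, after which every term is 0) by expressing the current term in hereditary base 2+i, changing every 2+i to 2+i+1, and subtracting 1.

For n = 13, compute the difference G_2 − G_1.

1171

G_0=13  [base 2] 2^(2 + 1) + 2^2 + 1  →[2↦3]→  3^(3 + 1) + 3^3 + 1 = 109  −1 ⇒ G_1=108
G_1=108  [base 3] 3^(3 + 1) + 3^3  →[3↦4]→  4^(4 + 1) + 4^4 = 1280  −1 ⇒ G_2=1279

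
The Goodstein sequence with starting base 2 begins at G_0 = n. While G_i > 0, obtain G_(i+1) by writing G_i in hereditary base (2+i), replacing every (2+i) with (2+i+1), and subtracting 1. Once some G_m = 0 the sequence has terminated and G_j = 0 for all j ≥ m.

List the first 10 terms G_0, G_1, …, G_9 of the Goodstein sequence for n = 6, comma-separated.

6, 29, 257, 3125, 46655, 98039, 187243, 332147, 555551, 885775

G_0 = 6. HB_2(6) = 2^2 + 2. Bump = 30. G_1 = 29.
G_1 = 29. HB_3(29) = 3^3 + 2. Bump = 258. G_2 = 257.
G_2 = 257. HB_4(257) = 4^4 + 1. Bump = 3126. G_3 = 3125.
G_3 = 3125. HB_5(3125) = 5^5. Bump = 46656. G_4 = 46655.
G_4 = 46655. HB_6(46655) = 5·6^5 + 5·6^4 + 5·6^3 + 5·6^2 + 5·6 + 5. Bump = 98040. G_5 = 98039.
G_5 = 98039. HB_7(98039) = 5·7^5 + 5·7^4 + 5·7^3 + 5·7^2 + 5·7 + 4. Bump = 187244. G_6 = 187243.
G_6 = 187243. HB_8(187243) = 5·8^5 + 5·8^4 + 5·8^3 + 5·8^2 + 5·8 + 3. Bump = 332148. G_7 = 332147.
G_7 = 332147. HB_9(332147) = 5·9^5 + 5·9^4 + 5·9^3 + 5·9^2 + 5·9 + 2. Bump = 555552. G_8 = 555551.
G_8 = 555551. HB_10(555551) = 5·10^5 + 5·10^4 + 5·10^3 + 5·10^2 + 5·10 + 1. Bump = 885776. G_9 = 885775.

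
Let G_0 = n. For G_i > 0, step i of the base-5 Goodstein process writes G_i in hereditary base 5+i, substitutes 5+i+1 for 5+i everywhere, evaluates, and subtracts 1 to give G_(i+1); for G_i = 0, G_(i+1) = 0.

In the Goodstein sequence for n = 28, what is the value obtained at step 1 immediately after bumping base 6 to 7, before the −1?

i=0: 28 = 5^2 + 3 (b=5); 5→6: 6^2 + 3 = 39; 39−1 = 38
i=1: 38 = 6^2 + 2 (b=6); 6→7: 7^2 + 2 = 51; 51−1 = 50

51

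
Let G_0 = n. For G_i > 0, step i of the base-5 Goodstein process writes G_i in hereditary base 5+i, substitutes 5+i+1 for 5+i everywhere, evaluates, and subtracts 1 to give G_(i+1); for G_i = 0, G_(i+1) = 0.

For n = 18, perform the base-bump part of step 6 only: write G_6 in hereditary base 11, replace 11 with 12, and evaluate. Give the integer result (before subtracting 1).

18 —HB5→ 3·5 + 3 —bump→ 3·6 + 3 = 21 —(−1)→ 20
20 —HB6→ 3·6 + 2 —bump→ 3·7 + 2 = 23 —(−1)→ 22
22 —HB7→ 3·7 + 1 —bump→ 3·8 + 1 = 25 —(−1)→ 24
24 —HB8→ 3·8 —bump→ 3·9 = 27 —(−1)→ 26
26 —HB9→ 2·9 + 8 —bump→ 2·10 + 8 = 28 —(−1)→ 27
27 —HB10→ 2·10 + 7 —bump→ 2·11 + 7 = 29 —(−1)→ 28
28 —HB11→ 2·11 + 6 —bump→ 2·12 + 6 = 30 —(−1)→ 29

30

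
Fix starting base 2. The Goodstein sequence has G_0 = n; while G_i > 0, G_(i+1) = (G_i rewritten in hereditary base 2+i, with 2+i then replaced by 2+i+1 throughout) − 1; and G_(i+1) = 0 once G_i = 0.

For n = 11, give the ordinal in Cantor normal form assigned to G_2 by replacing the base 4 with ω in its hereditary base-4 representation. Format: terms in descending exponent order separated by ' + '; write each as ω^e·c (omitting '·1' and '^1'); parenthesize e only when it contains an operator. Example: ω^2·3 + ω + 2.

ω^(ω + 1) + 3

i=0: 11 = 2^(2 + 1) + 2 + 1 (b=2); 2→3: 3^(3 + 1) + 3 + 1 = 85; 85−1 = 84
i=1: 84 = 3^(3 + 1) + 3 (b=3); 3→4: 4^(4 + 1) + 4 = 1028; 1028−1 = 1027
i=2: 1027 = 4^(4 + 1) + 3 (b=4); 4→5: 5^(5 + 1) + 3 = 15628; 15628−1 = 15627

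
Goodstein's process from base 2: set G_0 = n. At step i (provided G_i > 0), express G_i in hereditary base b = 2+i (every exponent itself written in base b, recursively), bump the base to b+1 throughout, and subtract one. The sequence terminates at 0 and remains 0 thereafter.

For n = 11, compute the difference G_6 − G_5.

128452926

G_0 = 11. HB_2(11) = 2^(2 + 1) + 2 + 1. Bump = 85. G_1 = 84.
G_1 = 84. HB_3(84) = 3^(3 + 1) + 3. Bump = 1028. G_2 = 1027.
G_2 = 1027. HB_4(1027) = 4^(4 + 1) + 3. Bump = 15628. G_3 = 15627.
G_3 = 15627. HB_5(15627) = 5^(5 + 1) + 2. Bump = 279938. G_4 = 279937.
G_4 = 279937. HB_6(279937) = 6^(6 + 1) + 1. Bump = 5764802. G_5 = 5764801.
G_5 = 5764801. HB_7(5764801) = 7^(7 + 1). Bump = 134217728. G_6 = 134217727.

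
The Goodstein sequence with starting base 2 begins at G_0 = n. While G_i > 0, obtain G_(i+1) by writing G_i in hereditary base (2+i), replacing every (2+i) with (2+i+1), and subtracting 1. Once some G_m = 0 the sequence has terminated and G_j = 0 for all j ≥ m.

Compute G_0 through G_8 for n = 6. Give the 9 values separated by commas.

6, 29, 257, 3125, 46655, 98039, 187243, 332147, 555551

i=0: 6 = 2^2 + 2 (b=2); 2→3: 3^3 + 3 = 30; 30−1 = 29
i=1: 29 = 3^3 + 2 (b=3); 3→4: 4^4 + 2 = 258; 258−1 = 257
i=2: 257 = 4^4 + 1 (b=4); 4→5: 5^5 + 1 = 3126; 3126−1 = 3125
i=3: 3125 = 5^5 (b=5); 5→6: 6^6 = 46656; 46656−1 = 46655
i=4: 46655 = 5·6^5 + 5·6^4 + 5·6^3 + 5·6^2 + 5·6 + 5 (b=6); 6→7: 5·7^5 + 5·7^4 + 5·7^3 + 5·7^2 + 5·7 + 5 = 98040; 98040−1 = 98039
i=5: 98039 = 5·7^5 + 5·7^4 + 5·7^3 + 5·7^2 + 5·7 + 4 (b=7); 7→8: 5·8^5 + 5·8^4 + 5·8^3 + 5·8^2 + 5·8 + 4 = 187244; 187244−1 = 187243
i=6: 187243 = 5·8^5 + 5·8^4 + 5·8^3 + 5·8^2 + 5·8 + 3 (b=8); 8→9: 5·9^5 + 5·9^4 + 5·9^3 + 5·9^2 + 5·9 + 3 = 332148; 332148−1 = 332147
i=7: 332147 = 5·9^5 + 5·9^4 + 5·9^3 + 5·9^2 + 5·9 + 2 (b=9); 9→10: 5·10^5 + 5·10^4 + 5·10^3 + 5·10^2 + 5·10 + 2 = 555552; 555552−1 = 555551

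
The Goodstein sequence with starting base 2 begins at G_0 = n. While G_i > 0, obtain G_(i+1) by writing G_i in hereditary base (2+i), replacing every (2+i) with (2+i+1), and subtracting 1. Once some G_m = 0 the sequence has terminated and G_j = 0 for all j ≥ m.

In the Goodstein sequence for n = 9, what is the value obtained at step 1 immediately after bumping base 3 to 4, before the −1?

1024

step 0: 9 = 2^(2 + 1) + 1; sub 3 for 2: 3^(3 + 1) + 1; = 82; G_1 = 82−1 = 81
step 1: 81 = 3^(3 + 1); sub 4 for 3: 4^(4 + 1); = 1024; G_2 = 1024−1 = 1023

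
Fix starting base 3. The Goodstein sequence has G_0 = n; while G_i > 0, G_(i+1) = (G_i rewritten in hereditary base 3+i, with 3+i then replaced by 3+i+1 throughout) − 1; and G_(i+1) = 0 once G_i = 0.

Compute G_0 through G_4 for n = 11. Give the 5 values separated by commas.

G_0 = 11. HB_3(11) = 3^2 + 2. Bump = 18. G_1 = 17.
G_1 = 17. HB_4(17) = 4^2 + 1. Bump = 26. G_2 = 25.
G_2 = 25. HB_5(25) = 5^2. Bump = 36. G_3 = 35.
G_3 = 35. HB_6(35) = 5·6 + 5. Bump = 40. G_4 = 39.

11, 17, 25, 35, 39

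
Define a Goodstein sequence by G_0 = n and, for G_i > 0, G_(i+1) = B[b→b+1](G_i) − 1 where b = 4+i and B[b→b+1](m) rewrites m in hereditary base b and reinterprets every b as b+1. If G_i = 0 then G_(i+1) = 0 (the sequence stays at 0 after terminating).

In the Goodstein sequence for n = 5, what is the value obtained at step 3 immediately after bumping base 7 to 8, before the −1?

base 4: 5 = 4 + 1; at 5: 5 + 1 = 6; next = 5
base 5: 5 = 5; at 6: 6 = 6; next = 5
base 6: 5 = 5; at 7: 5 = 5; next = 4
base 7: 4 = 4; at 8: 4 = 4; next = 3

4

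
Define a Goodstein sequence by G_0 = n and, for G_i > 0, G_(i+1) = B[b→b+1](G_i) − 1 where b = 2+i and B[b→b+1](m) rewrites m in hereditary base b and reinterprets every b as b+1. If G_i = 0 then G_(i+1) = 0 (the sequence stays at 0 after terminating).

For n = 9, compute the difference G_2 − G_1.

G_0=9  [base 2] 2^(2 + 1) + 1  →[2↦3]→  3^(3 + 1) + 1 = 82  −1 ⇒ G_1=81
G_1=81  [base 3] 3^(3 + 1)  →[3↦4]→  4^(4 + 1) = 1024  −1 ⇒ G_2=1023

942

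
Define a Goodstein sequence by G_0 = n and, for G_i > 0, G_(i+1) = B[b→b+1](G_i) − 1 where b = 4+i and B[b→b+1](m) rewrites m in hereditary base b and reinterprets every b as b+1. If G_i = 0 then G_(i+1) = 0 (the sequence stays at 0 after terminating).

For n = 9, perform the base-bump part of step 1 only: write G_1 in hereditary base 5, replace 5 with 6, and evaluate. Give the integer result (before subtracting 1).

12

G_0=9  [base 4] 2·4 + 1  →[4↦5]→  2·5 + 1 = 11  −1 ⇒ G_1=10
G_1=10  [base 5] 2·5  →[5↦6]→  2·6 = 12  −1 ⇒ G_2=11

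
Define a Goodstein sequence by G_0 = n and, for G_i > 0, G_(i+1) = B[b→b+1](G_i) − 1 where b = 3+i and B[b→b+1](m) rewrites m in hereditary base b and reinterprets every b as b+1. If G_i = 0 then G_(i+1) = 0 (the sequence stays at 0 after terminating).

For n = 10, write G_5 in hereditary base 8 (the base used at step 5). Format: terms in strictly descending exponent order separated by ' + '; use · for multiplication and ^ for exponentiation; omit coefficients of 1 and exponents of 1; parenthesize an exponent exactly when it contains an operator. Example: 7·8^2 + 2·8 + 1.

i=0: 10 = 3^2 + 1 (b=3); 3→4: 4^2 + 1 = 17; 17−1 = 16
i=1: 16 = 4^2 (b=4); 4→5: 5^2 = 25; 25−1 = 24
i=2: 24 = 4·5 + 4 (b=5); 5→6: 4·6 + 4 = 28; 28−1 = 27
i=3: 27 = 4·6 + 3 (b=6); 6→7: 4·7 + 3 = 31; 31−1 = 30
i=4: 30 = 4·7 + 2 (b=7); 7→8: 4·8 + 2 = 34; 34−1 = 33

4·8 + 1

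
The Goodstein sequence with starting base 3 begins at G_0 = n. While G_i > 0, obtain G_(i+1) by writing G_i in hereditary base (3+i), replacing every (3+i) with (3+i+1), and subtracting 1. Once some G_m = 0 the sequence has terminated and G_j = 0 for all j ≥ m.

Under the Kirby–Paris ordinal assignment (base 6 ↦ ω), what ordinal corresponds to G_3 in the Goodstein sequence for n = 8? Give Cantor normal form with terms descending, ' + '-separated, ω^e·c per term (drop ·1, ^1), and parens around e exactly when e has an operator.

ω + 5

[0] 8 ≡ 2·3 + 2 (base 3). Lift 4: 10. −1: 9.
[1] 9 ≡ 2·4 + 1 (base 4). Lift 5: 11. −1: 10.
[2] 10 ≡ 2·5 (base 5). Lift 6: 12. −1: 11.
[3] 11 ≡ 6 + 5 (base 6). Lift 7: 12. −1: 11.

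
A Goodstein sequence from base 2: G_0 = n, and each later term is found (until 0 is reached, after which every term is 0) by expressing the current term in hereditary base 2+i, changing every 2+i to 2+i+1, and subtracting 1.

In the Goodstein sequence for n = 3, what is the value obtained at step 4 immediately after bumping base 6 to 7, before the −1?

1

base 2: 3 = 2 + 1; at 3: 3 + 1 = 4; next = 3
base 3: 3 = 3; at 4: 4 = 4; next = 3
base 4: 3 = 3; at 5: 3 = 3; next = 2
base 5: 2 = 2; at 6: 2 = 2; next = 1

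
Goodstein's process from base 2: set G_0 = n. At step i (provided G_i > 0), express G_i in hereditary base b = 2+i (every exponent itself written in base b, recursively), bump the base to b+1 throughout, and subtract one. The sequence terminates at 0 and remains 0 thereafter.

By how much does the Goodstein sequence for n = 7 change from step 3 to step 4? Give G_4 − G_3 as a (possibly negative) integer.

base 2: 7 = 2^2 + 2 + 1; at 3: 3^3 + 3 + 1 = 31; next = 30
base 3: 30 = 3^3 + 3; at 4: 4^4 + 4 = 260; next = 259
base 4: 259 = 4^4 + 3; at 5: 5^5 + 3 = 3128; next = 3127
base 5: 3127 = 5^5 + 2; at 6: 6^6 + 2 = 46658; next = 46657

43530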